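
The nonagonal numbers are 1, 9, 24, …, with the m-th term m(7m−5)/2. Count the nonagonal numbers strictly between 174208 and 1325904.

392

The n-th nonagonal number is n(7n−5)/2.
Smallest index with value > 174208: n = 224 (giving 175056).
Largest index with value < 1325904: n = 615 (giving 1322250).
Indices 224 through 615: 392 terms.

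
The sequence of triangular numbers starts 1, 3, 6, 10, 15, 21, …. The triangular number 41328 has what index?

287

Set n(n+1)/2 = 41328, giving n² + n − 82656 = 0.
The discriminant is 1 + 8·41328 = 330625, and √330625 = 575.
So n = (-1 + 575) / 2 = 574/2 = 287.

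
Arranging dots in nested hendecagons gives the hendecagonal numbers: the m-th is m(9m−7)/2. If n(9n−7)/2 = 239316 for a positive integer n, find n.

Set n(9n−7)/2 = 239316, giving 9n² − 7n − 478632 = 0.
So n = (7 + 4151) / 18 = 4158/18 = 231.

231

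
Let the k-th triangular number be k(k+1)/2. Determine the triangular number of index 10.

55

The 10th triangular number is n(n+1)/2 with n = 10.
10·11/2 = 110/2 = 55.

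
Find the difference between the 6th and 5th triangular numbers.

Consecutive triangular numbers differ by n: T_{6} − T_{5} = 6.

6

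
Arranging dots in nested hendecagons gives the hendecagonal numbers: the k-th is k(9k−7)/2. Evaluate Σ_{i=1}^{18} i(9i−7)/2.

Σ i(9i−7)/2 = (9Σi² − 7Σi) / 2 over i = 1..18.
Σi = 171 and Σi² = 2109.
(9·2109 − 7·171) / 2 = 17784/2 = 8892.

8892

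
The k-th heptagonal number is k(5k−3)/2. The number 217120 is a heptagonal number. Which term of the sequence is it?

Set n(5n−3)/2 = 217120, giving 5n² − 3n − 434240 = 0.
So n = (3 + 2947) / 10 = 2950/10 = 295.

295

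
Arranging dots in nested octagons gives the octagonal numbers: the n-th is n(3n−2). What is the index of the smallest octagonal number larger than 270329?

301

Solve n(3n−2) > 270329 for integer n.
The largest n with value ≤ 270329 is 300 (since 269400 ≤ 270329 < 271201), so the first above is n = 301, value 271201.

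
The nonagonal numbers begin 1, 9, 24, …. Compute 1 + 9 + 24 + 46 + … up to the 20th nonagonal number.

9520

Σ i(7i−5)/2 = (7Σi² − 5Σi) / 2 over i = 1..20.
Σi = 210 and Σi² = 2870.
(7·2870 − 5·210) / 2 = 19040/2 = 9520.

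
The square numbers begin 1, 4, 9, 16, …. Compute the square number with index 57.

The 57th square number is n² with n = 57.
57² = 3249.

3249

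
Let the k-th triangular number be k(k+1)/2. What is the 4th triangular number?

The 4th triangular number is n(n+1)/2 with n = 4.
4·5/2 = 20/2 = 10.

10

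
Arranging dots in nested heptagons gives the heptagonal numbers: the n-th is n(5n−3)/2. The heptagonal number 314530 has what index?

355

Set n(5n−3)/2 = 314530, giving 5n² − 3n − 629060 = 0.
So n = (3 + 3547) / 10 = 3550/10 = 355.
Check: 355·(5·355 − 3)/2 = 314530. ✓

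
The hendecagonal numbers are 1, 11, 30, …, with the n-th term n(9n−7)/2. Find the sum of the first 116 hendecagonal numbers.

Σ i(9i−7)/2 = (9Σi² − 7Σi) / 2 over i = 1..116.
Σi = 6786 and Σi² = 527046.
(9·527046 − 7·6786) / 2 = 4695912/2 = 2347956.

2347956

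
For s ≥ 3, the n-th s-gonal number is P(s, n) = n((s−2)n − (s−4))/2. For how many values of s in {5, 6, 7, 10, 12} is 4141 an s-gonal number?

s = 5: P(5, 52) = 4030 and P(5, 53) = 4187; 4141 is not s-gonal.
s = 6: P(6, 45) = 4005 and P(6, 46) = 4186; 4141 is not s-gonal.
s = 7: P(7, 41) = 4141. ✓
s = 10: P(10, 32) = 4000 and P(10, 33) = 4257; 4141 is not s-gonal.
s = 12: P(12, 29) = 4089 and P(12, 30) = 4380; 4141 is not s-gonal.
Hits: s ∈ {7} → 1.

1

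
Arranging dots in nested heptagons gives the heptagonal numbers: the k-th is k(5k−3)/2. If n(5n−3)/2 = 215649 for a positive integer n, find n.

294

Set n(5n−3)/2 = 215649, giving 5n² − 3n − 431298 = 0.
So n = (3 + 2937) / 10 = 2940/10 = 294.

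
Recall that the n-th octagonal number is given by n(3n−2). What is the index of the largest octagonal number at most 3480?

Solve n(3n−2) ≤ 3480 for integer n.
n = 34 gives 3400 ≤ 3480, while n = 35 gives 3605 > 3480; so the answer is index 34.

34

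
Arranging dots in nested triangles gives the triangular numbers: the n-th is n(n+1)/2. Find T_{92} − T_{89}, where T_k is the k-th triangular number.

92·93/2 = 4278 and 89·90/2 = 4005.
Difference: 4278 − 4005 = 273.

273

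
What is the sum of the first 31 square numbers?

10416

Σ_{i=1}^{31} i² = 31·32·63/6 = 10416.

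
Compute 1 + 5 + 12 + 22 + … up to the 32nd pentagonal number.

16896

Σ i(3i−1)/2 = (3Σi² − Σi) / 2 over i = 1..32.
Σi = 528 and Σi² = 11440.
(3·11440 − 1·528) / 2 = 33792/2 = 16896.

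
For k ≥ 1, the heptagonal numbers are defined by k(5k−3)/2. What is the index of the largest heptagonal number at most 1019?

Solve n(5n−3)/2 ≤ 1019 for integer n.
n = 20 gives 970 ≤ 1019, while n = 21 gives 1071 > 1019; so the answer is index 20.

20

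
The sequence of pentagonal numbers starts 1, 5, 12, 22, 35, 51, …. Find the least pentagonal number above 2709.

2752

Solve n(3n−1)/2 > 2709 for integer n.
The largest n with value ≤ 2709 is 42 (since 2625 ≤ 2709 < 2752), so the first above is n = 43, value 2752.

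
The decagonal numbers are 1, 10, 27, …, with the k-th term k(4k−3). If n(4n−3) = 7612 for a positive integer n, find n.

Set n(4n−3) = 7612, giving 4n² − 3n − 7612 = 0.
The discriminant is 9 + 16·7612 = 121801, and √121801 = 349.
So n = (3 + 349) / 8 = 352/8 = 44.
Check: 44·(4·44 − 3) = 7612. ✓

44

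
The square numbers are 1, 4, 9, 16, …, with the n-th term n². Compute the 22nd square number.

484

The 22nd square number is n² with n = 22.
22² = 484.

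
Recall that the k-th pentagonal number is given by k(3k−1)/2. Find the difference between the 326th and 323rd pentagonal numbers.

326·(3·326 − 1)/2 = 159251 and 323·(3·323 − 1)/2 = 156332.
Difference: 159251 − 156332 = 2919.

2919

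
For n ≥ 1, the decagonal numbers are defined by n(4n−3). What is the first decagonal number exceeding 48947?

Solve n(4n−3) > 48947 for integer n.
The largest n with value ≤ 48947 is 110 (since 48070 ≤ 48947 < 48951), so the first above is n = 111, value 48951.

48951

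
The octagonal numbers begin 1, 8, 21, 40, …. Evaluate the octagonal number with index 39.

4485

39·(3·39 − 2) = 39·115 = 4485.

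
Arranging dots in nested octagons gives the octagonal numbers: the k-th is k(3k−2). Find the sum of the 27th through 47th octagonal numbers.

Σ i(3i−2) = 3Σi² − 2Σi over i = 27..47.
Σi = 1128 − 351 = 777 and Σi² = 35720 − 6201 = 29519.
3·29519 − 2·777 = 87003.

87003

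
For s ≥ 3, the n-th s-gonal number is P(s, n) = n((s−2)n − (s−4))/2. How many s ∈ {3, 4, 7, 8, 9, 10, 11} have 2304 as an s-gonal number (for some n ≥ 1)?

s = 3: P(3, 67) = 2278 and P(3, 68) = 2346; 2304 is not s-gonal.
s = 4: P(4, 48) = 2304. ✓
s = 7: P(7, 30) = 2205 and P(7, 31) = 2356; 2304 is not s-gonal.
s = 8: P(8, 28) = 2296 and P(8, 29) = 2465; 2304 is not s-gonal.
s = 9: P(9, 26) = 2301 and P(9, 27) = 2484; 2304 is not s-gonal.
s = 10: P(10, 24) = 2232 and P(10, 25) = 2425; 2304 is not s-gonal.
s = 11: P(11, 23) = 2300 and P(11, 24) = 2508; 2304 is not s-gonal.
Hits: s ∈ {4} → 1.

1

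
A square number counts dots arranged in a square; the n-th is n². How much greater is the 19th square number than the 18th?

n² − (n−1)² = 2n − 1, so 19² − 18² = 2·19 − 1 = 37.

37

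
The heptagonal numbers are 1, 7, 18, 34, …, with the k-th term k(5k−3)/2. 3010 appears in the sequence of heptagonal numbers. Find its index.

35

Set n(5n−3)/2 = 3010, giving 5n² − 3n − 6020 = 0.
So n = (3 + 347) / 10 = 350/10 = 35.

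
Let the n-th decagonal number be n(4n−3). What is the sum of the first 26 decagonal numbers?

Σ i(4i−3) = 4Σi² − 3Σi over i = 1..26.
Σi = 351 and Σi² = 6201.
4·6201 − 3·351 = 23751.

23751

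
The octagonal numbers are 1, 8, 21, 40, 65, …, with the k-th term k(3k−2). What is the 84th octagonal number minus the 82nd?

84·(3·84 − 2) = 21000 and 82·(3·82 − 2) = 20008.
Difference: 21000 − 20008 = 992.

992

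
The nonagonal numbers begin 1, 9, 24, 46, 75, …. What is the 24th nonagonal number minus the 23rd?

Consecutive nonagonal numbers differ by 7n − 6: here 7·24 − 6 = 162.

162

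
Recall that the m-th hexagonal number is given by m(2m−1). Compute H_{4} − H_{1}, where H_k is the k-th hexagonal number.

4·(2·4 − 1) = 28 and 1·(2·1 − 1) = 1.
Difference: 28 − 1 = 27.

27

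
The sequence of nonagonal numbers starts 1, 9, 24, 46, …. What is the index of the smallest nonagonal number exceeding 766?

Solve n(7n−5)/2 > 766 for integer n.
The largest n with value ≤ 766 is 15 (since 750 ≤ 766 < 856), so the first above is n = 16, value 856.

16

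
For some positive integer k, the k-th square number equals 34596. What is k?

We need n² = 34596, so n = √34596 = 186.
Check: 186² = 34596. ✓

186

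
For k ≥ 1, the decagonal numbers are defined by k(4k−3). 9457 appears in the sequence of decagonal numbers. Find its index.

Set n(4n−3) = 9457, giving 4n² − 3n − 9457 = 0.
The discriminant is 9 + 16·9457 = 151321, and √151321 = 389.
So n = (3 + 389) / 8 = 392/8 = 49.
Check: 49·(4·49 − 3) = 9457. ✓

49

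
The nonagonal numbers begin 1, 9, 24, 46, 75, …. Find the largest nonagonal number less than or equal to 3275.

Solve n(7n−5)/2 ≤ 3275 for integer n.
n = 30 gives 3075 ≤ 3275, while n = 31 gives 3286 > 3275; so the answer is 3075.

3075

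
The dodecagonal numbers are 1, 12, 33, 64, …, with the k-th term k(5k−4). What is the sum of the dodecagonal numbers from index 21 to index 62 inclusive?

Σ i(5i−4) = 5Σi² − 4Σi over i = 21..62.
Σi = 1953 − 210 = 1743 and Σi² = 81375 − 2870 = 78505.
5·78505 − 4·1743 = 385553.

385553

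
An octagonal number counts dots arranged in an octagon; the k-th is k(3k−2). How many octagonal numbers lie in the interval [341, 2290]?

17

The n-th octagonal number is n(3n−2).
Smallest index with value ≥ 341: n = 11 (giving 341).
Largest index with value ≤ 2290: n = 27 (giving 2133).
Indices 11 through 27: 17 terms.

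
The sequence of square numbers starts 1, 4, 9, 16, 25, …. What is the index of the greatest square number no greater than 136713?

Solve n² ≤ 136713 for integer n.
n = 369 gives 136161 ≤ 136713, while n = 370 gives 136900 > 136713; so the answer is index 369.

369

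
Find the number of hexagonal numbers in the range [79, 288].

The n-th hexagonal number is n(2n−1).
Smallest index with value ≥ 79: n = 7 (giving 91).
Largest index with value ≤ 288: n = 12 (giving 276).
Indices 7 through 12: 6 terms.

6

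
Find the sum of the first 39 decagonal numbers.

Σ i(4i−3) = 4Σi² − 3Σi over i = 1..39.
Σi = 780 and Σi² = 20540.
4·20540 − 3·780 = 79820.

79820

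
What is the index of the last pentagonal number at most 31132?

144

Solve n(3n−1)/2 ≤ 31132 for integer n.
n = 144 gives 31032 ≤ 31132, while n = 145 gives 31465 > 31132; so the answer is index 144.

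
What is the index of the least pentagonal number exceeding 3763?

51

Solve n(3n−1)/2 > 3763 for integer n.
The largest n with value ≤ 3763 is 50 (since 3725 ≤ 3763 < 3876), so the first above is n = 51, value 3876.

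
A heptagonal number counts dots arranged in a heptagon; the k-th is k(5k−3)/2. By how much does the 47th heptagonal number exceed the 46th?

231

Consecutive heptagonal numbers differ by 5n − 4: here 5·47 − 4 = 231.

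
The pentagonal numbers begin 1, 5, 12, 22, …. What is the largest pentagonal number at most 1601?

Solve n(3n−1)/2 ≤ 1601 for integer n.
n = 32 gives 1520 ≤ 1601, while n = 33 gives 1617 > 1601; so the answer is 1520.

1520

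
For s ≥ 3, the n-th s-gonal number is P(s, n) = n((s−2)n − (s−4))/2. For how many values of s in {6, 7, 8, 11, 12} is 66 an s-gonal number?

1

s = 6: P(6, 6) = 66. ✓
s = 7: P(7, 5) = 55 and P(7, 6) = 81; 66 is not s-gonal.
s = 8: P(8, 5) = 65 and P(8, 6) = 96; 66 is not s-gonal.
s = 11: P(11, 4) = 58 and P(11, 5) = 95; 66 is not s-gonal.
s = 12: P(12, 4) = 64 and P(12, 5) = 105; 66 is not s-gonal.
Hits: s ∈ {6} → 1.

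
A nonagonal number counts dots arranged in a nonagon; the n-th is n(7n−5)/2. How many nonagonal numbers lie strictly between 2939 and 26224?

57

The n-th nonagonal number is n(7n−5)/2.
Smallest index with value > 2939: n = 30 (giving 3075).
Largest index with value < 26224: n = 86 (giving 25671).
Indices 30 through 86: 57 terms.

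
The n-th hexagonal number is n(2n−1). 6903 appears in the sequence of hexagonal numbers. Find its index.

59

Set n(2n−1) = 6903, giving 2n² − n − 6903 = 0.
The discriminant is 1 + 8·6903 = 55225, and √55225 = 235.
So n = (1 + 235) / 4 = 236/4 = 59.
Check: 59·(2·59 − 1) = 6903. ✓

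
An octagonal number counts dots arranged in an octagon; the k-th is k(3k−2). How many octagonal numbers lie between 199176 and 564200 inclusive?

The n-th octagonal number is n(3n−2).
Smallest index with value ≥ 199176: n = 258 (giving 199176).
Largest index with value ≤ 564200: n = 434 (giving 564200).
Indices 258 through 434: 177 terms.

177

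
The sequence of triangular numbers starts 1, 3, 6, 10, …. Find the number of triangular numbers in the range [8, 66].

8

The n-th triangular number is n(n+1)/2.
Smallest index with value ≥ 8: n = 4 (giving 10).
Largest index with value ≤ 66: n = 11 (giving 66).
Indices 4 through 11: 8 terms.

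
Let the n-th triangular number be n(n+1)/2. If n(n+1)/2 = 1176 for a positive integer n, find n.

Set n(n+1)/2 = 1176, giving n² + n − 2352 = 0.
The discriminant is 1 + 8·1176 = 9409, and √9409 = 97.
So n = (-1 + 97) / 2 = 96/2 = 48.

48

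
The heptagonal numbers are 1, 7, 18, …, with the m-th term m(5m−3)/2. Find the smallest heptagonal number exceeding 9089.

Solve n(5n−3)/2 > 9089 for integer n.
The largest n with value ≤ 9089 is 60 (since 8910 ≤ 9089 < 9211), so the first above is n = 61, value 9211.

9211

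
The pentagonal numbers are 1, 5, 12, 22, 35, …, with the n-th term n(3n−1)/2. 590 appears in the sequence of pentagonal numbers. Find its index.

20

Set n(3n−1)/2 = 590, giving 3n² − n − 1180 = 0.
The discriminant is 1 + 24·590 = 14161, and √14161 = 119.
So n = (1 + 119) / 6 = 120/6 = 20.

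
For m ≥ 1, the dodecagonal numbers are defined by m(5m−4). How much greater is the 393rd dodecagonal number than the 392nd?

Consecutive dodecagonal numbers differ by 10n − 9: here 10·393 − 9 = 3921.

3921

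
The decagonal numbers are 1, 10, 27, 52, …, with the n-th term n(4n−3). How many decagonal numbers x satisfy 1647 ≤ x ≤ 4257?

13

The n-th decagonal number is n(4n−3).
Smallest index with value ≥ 1647: n = 21 (giving 1701).
Largest index with value ≤ 4257: n = 33 (giving 4257).
Indices 21 through 33: 13 terms.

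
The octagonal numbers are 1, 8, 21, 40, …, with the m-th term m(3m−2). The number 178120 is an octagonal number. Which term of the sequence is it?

244

Set n(3n−2) = 178120, giving 3n² − 2n − 178120 = 0.
The discriminant is 4 + 12·178120 = 2137444, and √2137444 = 1462.
So n = (2 + 1462) / 6 = 1464/6 = 244.
Check: 244·(3·244 − 2) = 178120. ✓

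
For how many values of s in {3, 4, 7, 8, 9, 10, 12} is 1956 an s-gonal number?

s = 3: P(3, 62) = 1953 and P(3, 63) = 2016; 1956 is not s-gonal.
s = 4: P(4, 44) = 1936 and P(4, 45) = 2025; 1956 is not s-gonal.
s = 7: P(7, 28) = 1918 and P(7, 29) = 2059; 1956 is not s-gonal.
s = 8: P(8, 25) = 1825 and P(8, 26) = 1976; 1956 is not s-gonal.
s = 9: P(9, 24) = 1956. ✓
s = 10: P(10, 22) = 1870 and P(10, 23) = 2047; 1956 is not s-gonal.
s = 12: P(12, 20) = 1920 and P(12, 21) = 2121; 1956 is not s-gonal.
Hits: s ∈ {9} → 1.

1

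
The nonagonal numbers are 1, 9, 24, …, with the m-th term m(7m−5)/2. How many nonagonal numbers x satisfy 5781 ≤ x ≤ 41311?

69

The n-th nonagonal number is n(7n−5)/2.
Smallest index with value ≥ 5781: n = 41 (giving 5781).
Largest index with value ≤ 41311: n = 109 (giving 41311).
Indices 41 through 109: 69 terms.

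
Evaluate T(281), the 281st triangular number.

39621

The 281st triangular number is n(n+1)/2 with n = 281.
281·282/2 = 79242/2 = 39621.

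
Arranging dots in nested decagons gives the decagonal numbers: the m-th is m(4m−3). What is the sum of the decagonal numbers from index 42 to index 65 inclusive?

275524

Σ i(4i−3) = 4Σi² − 3Σi over i = 42..65.
Σi = 2145 − 861 = 1284 and Σi² = 93665 − 23821 = 69844.
4·69844 − 3·1284 = 275524.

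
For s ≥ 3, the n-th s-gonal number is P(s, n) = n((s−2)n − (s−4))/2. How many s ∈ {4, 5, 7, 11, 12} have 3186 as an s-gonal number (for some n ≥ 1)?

s = 4: P(4, 56) = 3136 and P(4, 57) = 3249; 3186 is not s-gonal.
s = 5: P(5, 46) = 3151 and P(5, 47) = 3290; 3186 is not s-gonal.
s = 7: P(7, 36) = 3186. ✓
s = 11: P(11, 27) = 3186. ✓
s = 12: P(12, 25) = 3025 and P(12, 26) = 3276; 3186 is not s-gonal.
Hits: s ∈ {7, 11} → 2.

2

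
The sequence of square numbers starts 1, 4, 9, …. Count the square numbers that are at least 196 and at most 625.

The n-th square number is n².
Smallest index with value ≥ 196: n = 14 (giving 196).
Largest index with value ≤ 625: n = 25 (giving 625).
Indices 14 through 25: 12 terms.

12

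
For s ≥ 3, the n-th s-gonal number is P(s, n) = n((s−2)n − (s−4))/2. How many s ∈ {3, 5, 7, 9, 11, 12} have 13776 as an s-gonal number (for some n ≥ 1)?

1

s = 3: P(3, 165) = 13695 and P(3, 166) = 13861; 13776 is not s-gonal.
s = 5: P(5, 96) = 13776. ✓
s = 7: P(7, 74) = 13579 and P(7, 75) = 13950; 13776 is not s-gonal.
s = 9: P(9, 63) = 13734 and P(9, 64) = 14176; 13776 is not s-gonal.
s = 11: P(11, 55) = 13420 and P(11, 56) = 13916; 13776 is not s-gonal.
s = 12: P(12, 52) = 13312 and P(12, 53) = 13833; 13776 is not s-gonal.
Hits: s ∈ {5} → 1.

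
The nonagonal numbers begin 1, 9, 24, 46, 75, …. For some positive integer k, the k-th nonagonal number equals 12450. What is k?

Set n(7n−5)/2 = 12450, giving 7n² − 5n − 24900 = 0.
The discriminant is 25 + 56·12450 = 697225, and √697225 = 835.
So n = (5 + 835) / 14 = 840/14 = 60.

60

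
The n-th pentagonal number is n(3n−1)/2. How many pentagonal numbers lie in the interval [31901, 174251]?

196

The n-th pentagonal number is n(3n−1)/2.
Smallest index with value ≥ 31901: n = 146 (giving 31901).
Largest index with value ≤ 174251: n = 341 (giving 174251).
Indices 146 through 341: 196 terms.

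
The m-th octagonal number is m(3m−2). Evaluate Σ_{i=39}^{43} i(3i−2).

24835

Σ i(3i−2) = 3Σi² − 2Σi over i = 39..43.
Σi = 946 − 741 = 205 and Σi² = 27434 − 19019 = 8415.
3·8415 − 2·205 = 24835.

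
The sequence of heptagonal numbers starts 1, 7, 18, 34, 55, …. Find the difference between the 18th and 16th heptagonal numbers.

18·(5·18 − 3)/2 = 783 and 16·(5·16 − 3)/2 = 616.
Difference: 783 − 616 = 167.

167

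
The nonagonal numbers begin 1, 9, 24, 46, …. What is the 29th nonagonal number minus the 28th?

Consecutive nonagonal numbers differ by 7n − 6: here 7·29 − 6 = 197.

197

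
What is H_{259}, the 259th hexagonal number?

The 259th hexagonal number is n(2n−1) with n = 259.
259·(2·259 − 1) = 259·517 = 133903.

133903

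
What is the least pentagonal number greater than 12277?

12376

Solve n(3n−1)/2 > 12277 for integer n.
The largest n with value ≤ 12277 is 90 (since 12105 ≤ 12277 < 12376), so the first above is n = 91, value 12376.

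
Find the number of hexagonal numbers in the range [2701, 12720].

44

The n-th hexagonal number is n(2n−1).
Smallest index with value ≥ 2701: n = 37 (giving 2701).
Largest index with value ≤ 12720: n = 80 (giving 12720).
Indices 37 through 80: 44 terms.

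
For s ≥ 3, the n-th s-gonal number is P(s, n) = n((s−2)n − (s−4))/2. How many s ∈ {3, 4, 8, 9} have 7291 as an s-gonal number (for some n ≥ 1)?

1

s = 3: P(3, 120) = 7260 and P(3, 121) = 7381; 7291 is not s-gonal.
s = 4: P(4, 85) = 7225 and P(4, 86) = 7396; 7291 is not s-gonal.
s = 8: P(8, 49) = 7105 and P(8, 50) = 7400; 7291 is not s-gonal.
s = 9: P(9, 46) = 7291. ✓
Hits: s ∈ {9} → 1.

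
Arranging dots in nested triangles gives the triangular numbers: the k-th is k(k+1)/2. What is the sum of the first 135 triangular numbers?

Σ i(i+1)/2 = (Σi² + Σi) / 2 over i = 1..135.
Σi = 9180 and Σi² = 829260.
(1·829260 + 1·9180) / 2 = 838440/2 = 419220.

419220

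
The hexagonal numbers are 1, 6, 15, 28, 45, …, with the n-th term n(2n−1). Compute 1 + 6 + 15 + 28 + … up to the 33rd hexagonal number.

24497

Σ i(2i−1) = 2Σi² − Σi over i = 1..33.
Σi = 561 and Σi² = 12529.
2·12529 − 1·561 = 24497.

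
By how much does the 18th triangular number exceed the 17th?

Consecutive triangular numbers differ by n: T_{18} − T_{17} = 18.

18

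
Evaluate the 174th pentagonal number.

45327

The 174th pentagonal number is n(3n−1)/2 with n = 174.
174·(3·174 − 1)/2 = 174·521/2 = 45327.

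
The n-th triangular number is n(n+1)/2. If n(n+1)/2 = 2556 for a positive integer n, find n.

Set n(n+1)/2 = 2556, giving n² + n − 5112 = 0.
The discriminant is 1 + 8·2556 = 20449, and √20449 = 143.
So n = (-1 + 143) / 2 = 142/2 = 71.

71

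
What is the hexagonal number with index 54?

5778

The 54th hexagonal number is n(2n−1) with n = 54.
54·(2·54 − 1) = 54·107 = 5778.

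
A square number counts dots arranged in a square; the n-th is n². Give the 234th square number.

54756

The 234th square number is n² with n = 234.
234² = 54756.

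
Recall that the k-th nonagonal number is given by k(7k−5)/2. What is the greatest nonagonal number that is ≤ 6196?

Solve n(7n−5)/2 ≤ 6196 for integer n.
n = 42 gives 6069 ≤ 6196, while n = 43 gives 6364 > 6196; so the answer is 6069.

6069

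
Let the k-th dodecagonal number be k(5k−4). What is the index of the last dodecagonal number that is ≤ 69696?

Solve n(5n−4) ≤ 69696 for integer n.
n = 118 gives 69148 ≤ 69696, while n = 119 gives 70329 > 69696; so the answer is index 118.

118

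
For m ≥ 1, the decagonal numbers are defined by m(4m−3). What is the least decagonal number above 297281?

297297

Solve n(4n−3) > 297281 for integer n.
The largest n with value ≤ 297281 is 272 (since 295120 ≤ 297281 < 297297), so the first above is n = 273, value 297297.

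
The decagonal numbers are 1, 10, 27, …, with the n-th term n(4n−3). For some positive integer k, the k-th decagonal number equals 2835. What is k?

27

Set n(4n−3) = 2835, giving 4n² − 3n − 2835 = 0.
The discriminant is 9 + 16·2835 = 45369, and √45369 = 213.
So n = (3 + 213) / 8 = 216/8 = 27.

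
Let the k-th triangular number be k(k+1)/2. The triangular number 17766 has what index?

Set n(n+1)/2 = 17766, giving n² + n − 35532 = 0.
So n = (-1 + 377) / 2 = 376/2 = 188.

188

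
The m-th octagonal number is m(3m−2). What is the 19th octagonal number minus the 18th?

Consecutive octagonal numbers differ by 6n − 5: here 6·19 − 5 = 109.

109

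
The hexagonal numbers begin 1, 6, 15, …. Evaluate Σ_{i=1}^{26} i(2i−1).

12051

Σ i(2i−1) = 2Σi² − Σi over i = 1..26.
Σi = 351 and Σi² = 6201.
2·6201 − 1·351 = 12051.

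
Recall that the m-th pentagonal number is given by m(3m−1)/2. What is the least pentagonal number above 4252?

Solve n(3n−1)/2 > 4252 for integer n.
The largest n with value ≤ 4252 is 53 (since 4187 ≤ 4252 < 4347), so the first above is n = 54, value 4347.

4347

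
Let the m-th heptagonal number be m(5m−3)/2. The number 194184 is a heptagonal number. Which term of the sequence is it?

279

Set n(5n−3)/2 = 194184, giving 5n² − 3n − 388368 = 0.
The discriminant is 9 + 40·194184 = 7767369, and √7767369 = 2787.
So n = (3 + 2787) / 10 = 2790/10 = 279.
Check: 279·(5·279 − 3)/2 = 194184. ✓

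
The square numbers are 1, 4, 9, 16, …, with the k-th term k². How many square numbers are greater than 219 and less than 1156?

19

The n-th square number is n².
Smallest index with value > 219: n = 15 (giving 225).
Largest index with value < 1156: n = 33 (giving 1089).
Indices 15 through 33: 19 terms.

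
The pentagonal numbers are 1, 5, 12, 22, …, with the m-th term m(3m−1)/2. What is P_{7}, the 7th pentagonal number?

70

7·(3·7 − 1)/2 = 7·20/2 = 7·10 = 70.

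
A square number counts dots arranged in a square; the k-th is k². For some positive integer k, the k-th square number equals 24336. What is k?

We need n² = 24336, so n = √24336 = 156.
Check: 156² = 24336. ✓

156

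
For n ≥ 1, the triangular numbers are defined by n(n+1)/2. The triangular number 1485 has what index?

54

Set n(n+1)/2 = 1485, giving n² + n − 2970 = 0.
The discriminant is 1 + 8·1485 = 11881, and √11881 = 109.
So n = (-1 + 109) / 2 = 108/2 = 54.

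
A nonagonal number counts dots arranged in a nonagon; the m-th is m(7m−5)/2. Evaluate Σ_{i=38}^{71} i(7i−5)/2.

Σ i(7i−5)/2 = (7Σi² − 5Σi) / 2 over i = 38..71.
Σi = 2556 − 703 = 1853 and Σi² = 121836 − 17575 = 104261.
(7·104261 − 5·1853) / 2 = 720562/2 = 360281.

360281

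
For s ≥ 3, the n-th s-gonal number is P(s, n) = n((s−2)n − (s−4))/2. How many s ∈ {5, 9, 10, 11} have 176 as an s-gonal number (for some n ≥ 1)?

s = 5: P(5, 11) = 176. ✓
s = 9: P(9, 7) = 154 and P(9, 8) = 204; 176 is not s-gonal.
s = 10: P(10, 7) = 175 and P(10, 8) = 232; 176 is not s-gonal.
s = 11: P(11, 6) = 141 and P(11, 7) = 196; 176 is not s-gonal.
Hits: s ∈ {5} → 1.

1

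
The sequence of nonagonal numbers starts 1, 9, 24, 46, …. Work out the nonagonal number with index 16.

The 16th nonagonal number is n(7n−5)/2 with n = 16.
16·(7·16 − 5)/2 = 16·107/2 = 856.

856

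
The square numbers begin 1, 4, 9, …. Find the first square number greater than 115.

Solve n² > 115 for integer n.
The largest n with value ≤ 115 is 10 (since 100 ≤ 115 < 121), so the first above is n = 11, value 121.

121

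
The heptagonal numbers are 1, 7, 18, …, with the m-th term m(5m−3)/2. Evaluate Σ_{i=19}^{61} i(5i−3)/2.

185975

Σ i(5i−3)/2 = (5Σi² − 3Σi) / 2 over i = 19..61.
Σi = 1891 − 171 = 1720 and Σi² = 77531 − 2109 = 75422.
(5·75422 − 3·1720) / 2 = 371950/2 = 185975.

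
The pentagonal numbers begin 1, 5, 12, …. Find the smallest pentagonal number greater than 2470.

2501

Solve n(3n−1)/2 > 2470 for integer n.
The largest n with value ≤ 2470 is 40 (since 2380 ≤ 2470 < 2501), so the first above is n = 41, value 2501.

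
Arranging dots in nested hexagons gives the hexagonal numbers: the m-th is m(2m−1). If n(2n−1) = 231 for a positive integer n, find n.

Set n(2n−1) = 231, giving 2n² − n − 231 = 0.
So n = (1 + 43) / 4 = 44/4 = 11.

11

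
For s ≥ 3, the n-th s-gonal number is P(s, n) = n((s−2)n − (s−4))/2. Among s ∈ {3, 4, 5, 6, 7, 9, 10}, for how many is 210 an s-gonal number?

s = 3: P(3, 20) = 210. ✓
s = 4: P(4, 14) = 196 and P(4, 15) = 225; 210 is not s-gonal.
s = 5: P(5, 12) = 210. ✓
s = 6: P(6, 10) = 190 and P(6, 11) = 231; 210 is not s-gonal.
s = 7: P(7, 9) = 189 and P(7, 10) = 235; 210 is not s-gonal.
s = 9: P(9, 8) = 204 and P(9, 9) = 261; 210 is not s-gonal.
s = 10: P(10, 7) = 175 and P(10, 8) = 232; 210 is not s-gonal.
Hits: s ∈ {3, 5} → 2.

2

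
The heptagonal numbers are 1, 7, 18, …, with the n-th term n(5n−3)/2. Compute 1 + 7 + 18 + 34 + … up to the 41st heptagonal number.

Σ i(5i−3)/2 = (5Σi² − 3Σi) / 2 over i = 1..41.
Σi = 861 and Σi² = 23821.
(5·23821 − 3·861) / 2 = 116522/2 = 58261.

58261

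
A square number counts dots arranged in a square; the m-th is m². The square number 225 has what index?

15

We need n² = 225, so n = √225 = 15.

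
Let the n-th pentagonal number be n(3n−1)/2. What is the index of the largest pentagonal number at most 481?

18

Solve n(3n−1)/2 ≤ 481 for integer n.
n = 18 gives 477 ≤ 481, while n = 19 gives 532 > 481; so the answer is index 18.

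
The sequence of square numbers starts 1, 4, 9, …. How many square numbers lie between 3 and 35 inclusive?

The n-th square number is n².
Smallest index with value ≥ 3: n = 2 (giving 4).
Largest index with value ≤ 35: n = 5 (giving 25).
Indices 2 through 5: 4 terms.

4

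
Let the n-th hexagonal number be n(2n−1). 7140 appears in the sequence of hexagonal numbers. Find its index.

Set n(2n−1) = 7140, giving 2n² − n − 7140 = 0.
So n = (1 + 239) / 4 = 240/4 = 60.

60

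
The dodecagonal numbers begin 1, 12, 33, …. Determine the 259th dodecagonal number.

The 259th dodecagonal number is n(5n−4) with n = 259.
259·(5·259 − 4) = 259·1291 = 334369.

334369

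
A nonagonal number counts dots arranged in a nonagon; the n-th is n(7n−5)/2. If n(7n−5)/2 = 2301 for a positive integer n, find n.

Set n(7n−5)/2 = 2301, giving 7n² − 5n − 4602 = 0.
So n = (5 + 359) / 14 = 364/14 = 26.
Check: 26·(7·26 − 5)/2 = 2301. ✓

26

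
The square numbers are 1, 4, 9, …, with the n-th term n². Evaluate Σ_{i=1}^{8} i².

Σ_{i=1}^{8} i² = 8·9·17/6 = 204.

204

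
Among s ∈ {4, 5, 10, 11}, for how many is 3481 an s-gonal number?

s = 4: P(4, 59) = 3481. ✓
s = 5: P(5, 48) = 3432 and P(5, 49) = 3577; 3481 is not s-gonal.
s = 10: P(10, 29) = 3277 and P(10, 30) = 3510; 3481 is not s-gonal.
s = 11: P(11, 28) = 3430 and P(11, 29) = 3683; 3481 is not s-gonal.
Hits: s ∈ {4} → 1.

1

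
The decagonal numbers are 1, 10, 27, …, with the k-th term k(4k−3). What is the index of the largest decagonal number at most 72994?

135

Solve n(4n−3) ≤ 72994 for integer n.
n = 135 gives 72495 ≤ 72994, while n = 136 gives 73576 > 72994; so the answer is index 135.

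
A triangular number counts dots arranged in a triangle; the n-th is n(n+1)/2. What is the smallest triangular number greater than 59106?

Solve n(n+1)/2 > 59106 for integer n.
The largest n with value ≤ 59106 is 343 (since 58996 ≤ 59106 < 59340), so the first above is n = 344, value 59340.

59340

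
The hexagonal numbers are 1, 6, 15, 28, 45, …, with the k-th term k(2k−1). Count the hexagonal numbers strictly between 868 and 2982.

17

The n-th hexagonal number is n(2n−1).
Smallest index with value > 868: n = 22 (giving 946).
Largest index with value < 2982: n = 38 (giving 2850).
Indices 22 through 38: 17 terms.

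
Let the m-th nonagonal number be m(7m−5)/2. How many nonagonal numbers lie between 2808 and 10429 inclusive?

26

The n-th nonagonal number is n(7n−5)/2.
Smallest index with value ≥ 2808: n = 29 (giving 2871).
Largest index with value ≤ 10429: n = 54 (giving 10071).
Indices 29 through 54: 26 terms.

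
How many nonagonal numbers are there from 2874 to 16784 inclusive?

The n-th nonagonal number is n(7n−5)/2.
Smallest index with value ≥ 2874: n = 30 (giving 3075).
Largest index with value ≤ 16784: n = 69 (giving 16491).
Indices 30 through 69: 40 terms.

40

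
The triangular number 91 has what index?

13

Set n(n+1)/2 = 91, giving n² + n − 182 = 0.
The discriminant is 1 + 8·91 = 729, and √729 = 27.
So n = (-1 + 27) / 2 = 26/2 = 13.
Check: 13·14/2 = 91. ✓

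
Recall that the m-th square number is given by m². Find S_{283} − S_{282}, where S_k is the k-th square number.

565

n² − (n−1)² = 2n − 1, so 283² − 282² = 2·283 − 1 = 565.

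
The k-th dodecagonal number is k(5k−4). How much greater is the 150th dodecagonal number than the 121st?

39179

150·(5·150 − 4) = 111900 and 121·(5·121 − 4) = 72721.
Difference: 111900 − 72721 = 39179.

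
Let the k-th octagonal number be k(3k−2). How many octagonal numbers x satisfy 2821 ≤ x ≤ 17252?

46

The n-th octagonal number is n(3n−2).
Smallest index with value ≥ 2821: n = 31 (giving 2821).
Largest index with value ≤ 17252: n = 76 (giving 17176).
Indices 31 through 76: 46 terms.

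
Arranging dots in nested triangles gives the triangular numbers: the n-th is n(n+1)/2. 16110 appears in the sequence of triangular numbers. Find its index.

Set n(n+1)/2 = 16110, giving n² + n − 32220 = 0.
So n = (-1 + 359) / 2 = 358/2 = 179.

179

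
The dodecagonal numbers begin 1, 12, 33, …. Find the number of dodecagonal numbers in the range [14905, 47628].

The n-th dodecagonal number is n(5n−4).
Smallest index with value ≥ 14905: n = 55 (giving 14905).
Largest index with value ≤ 47628: n = 98 (giving 47628).
Indices 55 through 98: 44 terms.

44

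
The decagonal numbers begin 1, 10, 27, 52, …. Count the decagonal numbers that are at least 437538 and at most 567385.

The n-th decagonal number is n(4n−3).
Smallest index with value ≥ 437538: n = 332 (giving 439900).
Largest index with value ≤ 567385: n = 377 (giving 567385).
Indices 332 through 377: 46 terms.

46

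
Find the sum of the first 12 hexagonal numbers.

1222

Σ i(2i−1) = 2Σi² − Σi over i = 1..12.
Σi = 78 and Σi² = 650.
2·650 − 1·78 = 1222.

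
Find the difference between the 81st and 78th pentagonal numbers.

81·(3·81 − 1)/2 = 9801 and 78·(3·78 − 1)/2 = 9087.
Difference: 9801 − 9087 = 714.

714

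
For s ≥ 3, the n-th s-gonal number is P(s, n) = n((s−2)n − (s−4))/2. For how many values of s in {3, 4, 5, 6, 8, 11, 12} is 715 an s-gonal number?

2

s = 3: P(3, 37) = 703 and P(3, 38) = 741; 715 is not s-gonal.
s = 4: P(4, 26) = 676 and P(4, 27) = 729; 715 is not s-gonal.
s = 5: P(5, 22) = 715. ✓
s = 6: P(6, 19) = 703 and P(6, 20) = 780; 715 is not s-gonal.
s = 8: P(8, 15) = 645 and P(8, 16) = 736; 715 is not s-gonal.
s = 11: P(11, 13) = 715. ✓
s = 12: P(12, 12) = 672 and P(12, 13) = 793; 715 is not s-gonal.
Hits: s ∈ {5, 11} → 2.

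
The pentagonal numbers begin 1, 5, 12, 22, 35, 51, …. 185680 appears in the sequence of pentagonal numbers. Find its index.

Set n(3n−1)/2 = 185680, giving 3n² − n − 371360 = 0.
So n = (1 + 2111) / 6 = 2112/6 = 352.
Check: 352·(3·352 − 1)/2 = 185680. ✓

352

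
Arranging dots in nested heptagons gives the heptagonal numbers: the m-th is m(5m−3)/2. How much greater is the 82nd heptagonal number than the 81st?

Consecutive heptagonal numbers differ by 5n − 4: here 5·82 − 4 = 406.

406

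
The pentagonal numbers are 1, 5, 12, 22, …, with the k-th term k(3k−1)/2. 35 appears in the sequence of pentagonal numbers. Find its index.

5

Set n(3n−1)/2 = 35, giving 3n² − n − 70 = 0.
So n = (1 + 29) / 6 = 30/6 = 5.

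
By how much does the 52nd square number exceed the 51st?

103

n² − (n−1)² = 2n − 1, so 52² − 51² = 2·52 − 1 = 103.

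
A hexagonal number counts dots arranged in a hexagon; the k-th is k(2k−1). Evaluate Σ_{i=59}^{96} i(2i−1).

462669

Σ i(2i−1) = 2Σi² − Σi over i = 59..96.
Σi = 4656 − 1711 = 2945 and Σi² = 299536 − 66729 = 232807.
2·232807 − 1·2945 = 462669.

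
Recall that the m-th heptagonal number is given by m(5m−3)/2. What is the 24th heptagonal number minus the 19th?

530

24·(5·24 − 3)/2 = 1404 and 19·(5·19 − 3)/2 = 874.
Difference: 1404 − 874 = 530.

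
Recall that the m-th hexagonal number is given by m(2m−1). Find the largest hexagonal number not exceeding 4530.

4371

Solve n(2n−1) ≤ 4530 for integer n.
n = 47 gives 4371 ≤ 4530, while n = 48 gives 4560 > 4530; so the answer is 4371.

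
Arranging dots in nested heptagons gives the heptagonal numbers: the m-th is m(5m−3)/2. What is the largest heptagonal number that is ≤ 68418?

67815

Solve n(5n−3)/2 ≤ 68418 for integer n.
n = 165 gives 67815 ≤ 68418, while n = 166 gives 68641 > 68418; so the answer is 67815.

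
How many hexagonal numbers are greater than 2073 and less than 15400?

55

The n-th hexagonal number is n(2n−1).
Smallest index with value > 2073: n = 33 (giving 2145).
Largest index with value < 15400: n = 87 (giving 15051).
Indices 33 through 87: 55 terms.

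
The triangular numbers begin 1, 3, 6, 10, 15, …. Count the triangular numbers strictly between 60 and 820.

The n-th triangular number is n(n+1)/2.
Smallest index with value > 60: n = 11 (giving 66).
Largest index with value < 820: n = 39 (giving 780).
Indices 11 through 39: 29 terms.

29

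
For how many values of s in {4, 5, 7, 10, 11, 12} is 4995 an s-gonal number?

s = 4: P(4, 70) = 4900 and P(4, 71) = 5041; 4995 is not s-gonal.
s = 5: P(5, 57) = 4845 and P(5, 58) = 5017; 4995 is not s-gonal.
s = 7: P(7, 45) = 4995. ✓
s = 10: P(10, 35) = 4795 and P(10, 36) = 5076; 4995 is not s-gonal.
s = 11: P(11, 33) = 4785 and P(11, 34) = 5083; 4995 is not s-gonal.
s = 12: P(12, 32) = 4992 and P(12, 33) = 5313; 4995 is not s-gonal.
Hits: s ∈ {7} → 1.

1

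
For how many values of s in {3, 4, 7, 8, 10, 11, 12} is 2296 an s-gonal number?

s = 3: P(3, 67) = 2278 and P(3, 68) = 2346; 2296 is not s-gonal.
s = 4: P(4, 47) = 2209 and P(4, 48) = 2304; 2296 is not s-gonal.
s = 7: P(7, 30) = 2205 and P(7, 31) = 2356; 2296 is not s-gonal.
s = 8: P(8, 28) = 2296. ✓
s = 10: P(10, 24) = 2232 and P(10, 25) = 2425; 2296 is not s-gonal.
s = 11: P(11, 22) = 2101 and P(11, 23) = 2300; 2296 is not s-gonal.
s = 12: P(12, 21) = 2121 and P(12, 22) = 2332; 2296 is not s-gonal.
Hits: s ∈ {8} → 1.

1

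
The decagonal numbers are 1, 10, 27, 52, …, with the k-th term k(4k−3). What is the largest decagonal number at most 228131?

Solve n(4n−3) ≤ 228131 for integer n.
n = 239 gives 227767 ≤ 228131, while n = 240 gives 229680 > 228131; so the answer is 227767.

227767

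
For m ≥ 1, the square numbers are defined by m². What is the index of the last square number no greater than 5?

2

Solve n² ≤ 5 for integer n.
n = 2 gives 4 ≤ 5, while n = 3 gives 9 > 5; so the answer is index 2.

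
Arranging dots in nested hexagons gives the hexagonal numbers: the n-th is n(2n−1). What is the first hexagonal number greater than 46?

Solve n(2n−1) > 46 for integer n.
The largest n with value ≤ 46 is 5 (since 45 ≤ 46 < 66), so the first above is n = 6, value 66.

66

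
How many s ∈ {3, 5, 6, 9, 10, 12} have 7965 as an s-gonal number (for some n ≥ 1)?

1

s = 3: P(3, 125) = 7875 and P(3, 126) = 8001; 7965 is not s-gonal.
s = 5: P(5, 73) = 7957 and P(5, 74) = 8177; 7965 is not s-gonal.
s = 6: P(6, 63) = 7875 and P(6, 64) = 8128; 7965 is not s-gonal.
s = 9: P(9, 48) = 7944 and P(9, 49) = 8281; 7965 is not s-gonal.
s = 10: P(10, 45) = 7965. ✓
s = 12: P(12, 40) = 7840 and P(12, 41) = 8241; 7965 is not s-gonal.
Hits: s ∈ {10} → 1.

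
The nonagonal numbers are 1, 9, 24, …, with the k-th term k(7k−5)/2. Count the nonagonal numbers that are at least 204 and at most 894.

The n-th nonagonal number is n(7n−5)/2.
Smallest index with value ≥ 204: n = 8 (giving 204).
Largest index with value ≤ 894: n = 16 (giving 856).
Indices 8 through 16: 9 terms.

9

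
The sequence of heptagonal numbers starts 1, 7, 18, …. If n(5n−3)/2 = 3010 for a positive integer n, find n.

35

Set n(5n−3)/2 = 3010, giving 5n² − 3n − 6020 = 0.
The discriminant is 9 + 40·3010 = 120409, and √120409 = 347.
So n = (3 + 347) / 10 = 350/10 = 35.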